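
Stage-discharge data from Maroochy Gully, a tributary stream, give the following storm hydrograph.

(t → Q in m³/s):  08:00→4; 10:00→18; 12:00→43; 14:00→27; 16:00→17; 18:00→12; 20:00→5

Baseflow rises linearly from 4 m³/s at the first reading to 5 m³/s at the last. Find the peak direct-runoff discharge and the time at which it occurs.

Q_p = 38.67 m³/s at t = 12:00

Subtracting baseflow gives direct-runoff ordinates: 0.00, 13.83, 38.67, 22.50, 12.33, 7.17, 0.00 m³/s.
The maximum is 38.67 m³/s, occurring at the reading for t = 12:00.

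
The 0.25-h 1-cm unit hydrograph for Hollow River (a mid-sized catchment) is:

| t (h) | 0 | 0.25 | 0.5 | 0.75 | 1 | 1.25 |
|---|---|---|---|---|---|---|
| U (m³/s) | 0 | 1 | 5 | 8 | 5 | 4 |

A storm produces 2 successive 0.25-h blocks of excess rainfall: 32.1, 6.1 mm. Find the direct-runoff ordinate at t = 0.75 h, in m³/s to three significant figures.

By discrete convolution, Q_j = Σ (P_i / 10 mm) · U_{j−i}.
At t = 0.75 h (j=3): Q = (32.1/10)·8 + (6.1/10)·5 = 28.7 m³/s.

Q ≈ 28.7 m³/s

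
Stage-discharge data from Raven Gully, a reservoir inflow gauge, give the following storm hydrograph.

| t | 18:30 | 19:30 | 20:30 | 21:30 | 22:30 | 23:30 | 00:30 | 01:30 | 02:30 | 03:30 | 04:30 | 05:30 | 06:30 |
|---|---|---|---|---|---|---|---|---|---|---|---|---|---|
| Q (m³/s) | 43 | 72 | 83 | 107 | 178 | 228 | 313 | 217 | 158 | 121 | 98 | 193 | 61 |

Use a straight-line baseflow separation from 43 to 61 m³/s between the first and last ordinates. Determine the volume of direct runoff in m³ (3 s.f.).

V ≈ 4.31 × 10^6 m³

Direct-runoff ordinates (Q − Q_b): 0.00, 27.50, 37.00, 59.50, 129.00, 177.50, 261.00, 163.50, 103.00, 64.50, 40.00, 133.50, 0.00 m³/s.
ΣQ_DR = 1196 m³/s.
With Δt = 1 h = 3600 s, V = ΣQ_DR · Δt = 1196 × 3600 = 4.31 × 10^6 m³.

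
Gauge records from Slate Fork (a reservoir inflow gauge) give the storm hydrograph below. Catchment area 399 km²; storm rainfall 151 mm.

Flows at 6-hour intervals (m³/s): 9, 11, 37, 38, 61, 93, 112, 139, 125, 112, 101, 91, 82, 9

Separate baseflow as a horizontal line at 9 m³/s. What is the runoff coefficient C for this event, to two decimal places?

ΣQ_DR = 894.0 m³/s; V = ΣQ_DR·Δt = 1.931 × 10^7 m³.
Runoff depth d = V / A = 48.40 mm.
C = d / P = 48.40 / 151 = 0.32.

C ≈ 0.32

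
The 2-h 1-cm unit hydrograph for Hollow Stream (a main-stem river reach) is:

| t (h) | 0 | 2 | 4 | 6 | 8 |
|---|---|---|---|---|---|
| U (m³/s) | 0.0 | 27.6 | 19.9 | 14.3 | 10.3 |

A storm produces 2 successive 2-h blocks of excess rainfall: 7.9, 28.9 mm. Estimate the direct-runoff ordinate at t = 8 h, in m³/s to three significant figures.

Q ≈ 49.5 m³/s

By discrete convolution, Q_j = Σ (P_i / 10 mm) · U_{j−i}.
At t = 8 h (j=4): Q = (7.9/10)·10.3 + (28.9/10)·14.3 = 49.5 m³/s.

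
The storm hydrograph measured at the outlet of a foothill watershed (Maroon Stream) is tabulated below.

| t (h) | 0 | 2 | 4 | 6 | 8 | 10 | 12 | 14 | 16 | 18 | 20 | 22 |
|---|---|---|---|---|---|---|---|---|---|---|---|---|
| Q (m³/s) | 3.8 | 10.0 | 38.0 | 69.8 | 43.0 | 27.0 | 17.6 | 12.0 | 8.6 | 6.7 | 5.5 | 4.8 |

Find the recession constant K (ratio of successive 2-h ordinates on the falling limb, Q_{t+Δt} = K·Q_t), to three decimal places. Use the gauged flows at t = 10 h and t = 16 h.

Using the recession-limb readings at t = 10 h and t = 16 h: Q falls from 27.0 to 8.6 m³/s over 3 intervals.
K = (Q₂/Q₁)^(1/3) = (8.6/27.0)^(1/3) = 0.683.

K ≈ 0.683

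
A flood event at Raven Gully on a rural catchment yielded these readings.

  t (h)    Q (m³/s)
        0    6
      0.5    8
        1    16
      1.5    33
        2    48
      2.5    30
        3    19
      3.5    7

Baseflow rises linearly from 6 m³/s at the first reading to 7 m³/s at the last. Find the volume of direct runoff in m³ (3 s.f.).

Direct-runoff ordinates (Q − Q_b): 0.00, 1.86, 9.71, 26.57, 41.43, 23.29, 12.14, 0.00 m³/s.
ΣQ_DR = 115.0 m³/s.
With Δt = 0.5 h = 1800 s, V = ΣQ_DR · Δt = 115.0 × 1800 = 2.07 × 10^5 m³.

V ≈ 2.07 × 10^5 m³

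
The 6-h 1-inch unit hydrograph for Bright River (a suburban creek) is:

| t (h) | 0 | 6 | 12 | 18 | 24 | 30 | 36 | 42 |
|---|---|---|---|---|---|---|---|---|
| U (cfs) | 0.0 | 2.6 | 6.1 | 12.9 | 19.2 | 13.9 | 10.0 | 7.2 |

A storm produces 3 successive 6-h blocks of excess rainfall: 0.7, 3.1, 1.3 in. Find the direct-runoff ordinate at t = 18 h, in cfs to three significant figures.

By discrete convolution, Q_j = Σ (P_i / 1 in) · U_{j−i}.
At t = 18 h (j=3): Q = (0.7/1)·12.9 + (3.1/1)·6.1 + (1.3/1)·2.6 = 31.3 cfs.

Q ≈ 31.3 cfs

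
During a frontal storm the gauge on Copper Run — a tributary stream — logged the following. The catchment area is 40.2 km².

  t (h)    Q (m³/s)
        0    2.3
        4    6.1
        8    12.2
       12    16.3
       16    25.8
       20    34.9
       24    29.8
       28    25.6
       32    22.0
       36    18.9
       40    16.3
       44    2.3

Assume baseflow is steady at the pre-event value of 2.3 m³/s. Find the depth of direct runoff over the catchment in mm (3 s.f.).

d ≈ 66.2 mm

Direct runoff: 0.0, 3.8, 9.9, 14.0, 23.5, 32.6, 27.5, 23.3, 19.7, 16.6, 14.0, 0.0 m³/s; ΣQ_DR = 184.9 m³/s.
V = ΣQ_DR · Δt = 184.9 × 14400 s = 2.663 × 10^6 m³.
Over A = 40.2 km², depth = V / A = 66.2 mm.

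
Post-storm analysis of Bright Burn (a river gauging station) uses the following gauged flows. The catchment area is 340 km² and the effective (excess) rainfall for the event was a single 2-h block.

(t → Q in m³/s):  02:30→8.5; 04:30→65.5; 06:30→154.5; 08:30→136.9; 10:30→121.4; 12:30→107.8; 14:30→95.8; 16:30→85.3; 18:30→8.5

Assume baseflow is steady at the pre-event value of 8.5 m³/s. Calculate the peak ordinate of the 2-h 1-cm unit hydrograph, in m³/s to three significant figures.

U_p ≈ 97.4 m³/s

Direct runoff: 0.0, 57.0, 146.0, 128.4, 112.9, 99.3, 87.3, 76.8, 0.0 m³/s; ΣQ_DR = 707.7 m³/s, peak = 146.0 m³/s.
Runoff depth d = ΣQ_DR·Δt / A = 707.7 × 7200 / (340 km²) = 14.99 mm.
The 1-cm UH is the DRH scaled by (10 mm)/d, so U_p = 146.0 × 10/14.99 = 97.4 m³/s.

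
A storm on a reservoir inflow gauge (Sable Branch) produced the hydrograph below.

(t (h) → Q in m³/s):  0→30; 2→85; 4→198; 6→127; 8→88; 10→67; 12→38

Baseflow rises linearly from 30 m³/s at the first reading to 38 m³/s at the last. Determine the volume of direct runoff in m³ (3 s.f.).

V ≈ 2.84 × 10^6 m³

Direct-runoff ordinates (Q − Q_b): 0.00, 53.67, 165.33, 93.00, 52.67, 30.33, 0.00 m³/s.
ΣQ_DR = 395.0 m³/s.
With Δt = 2 h = 7200 s, V = ΣQ_DR · Δt = 395.0 × 7200 = 2.84 × 10^6 m³.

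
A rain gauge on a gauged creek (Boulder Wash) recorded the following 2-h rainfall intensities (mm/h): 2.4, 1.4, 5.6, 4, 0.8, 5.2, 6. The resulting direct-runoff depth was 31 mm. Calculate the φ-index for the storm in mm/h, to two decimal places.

φ ≈ 1.54 mm/h

Only the 5 blocks with intensity above φ contribute runoff: 2.4, 5.6, 4, 5.2, 6 mm/h.
Σ(I−φ)·Δt = d  ⇒  (2.4+5.6+4+5.2+6 − 5φ)·2 = 31
φ = (23.20 − 31/2) / 5 = 1.54 mm/h.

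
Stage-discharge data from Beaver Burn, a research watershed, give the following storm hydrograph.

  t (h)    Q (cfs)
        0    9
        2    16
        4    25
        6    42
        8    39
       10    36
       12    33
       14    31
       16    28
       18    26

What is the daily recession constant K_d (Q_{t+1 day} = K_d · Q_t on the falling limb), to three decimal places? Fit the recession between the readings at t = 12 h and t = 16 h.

K_d ≈ 0.373

Between t = 12 h and t = 16 h the flow falls from 33 to 28 cfs over 2×2 h = 4 h.
Per-interval ratio K = (28/33)^(1/2) = 0.9211; K_d = K^(24/2) = 0.373.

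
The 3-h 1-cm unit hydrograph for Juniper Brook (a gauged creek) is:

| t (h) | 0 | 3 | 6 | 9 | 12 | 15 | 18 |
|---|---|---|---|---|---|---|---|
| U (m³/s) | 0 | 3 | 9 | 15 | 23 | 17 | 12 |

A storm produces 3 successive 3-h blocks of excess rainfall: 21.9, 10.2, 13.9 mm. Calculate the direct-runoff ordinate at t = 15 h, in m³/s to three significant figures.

By discrete convolution, Q_j = Σ (P_i / 10 mm) · U_{j−i}.
At t = 15 h (j=5): Q = (21.9/10)·17 + (10.2/10)·23 + (13.9/10)·15 = 81.5 m³/s.

Q ≈ 81.5 m³/s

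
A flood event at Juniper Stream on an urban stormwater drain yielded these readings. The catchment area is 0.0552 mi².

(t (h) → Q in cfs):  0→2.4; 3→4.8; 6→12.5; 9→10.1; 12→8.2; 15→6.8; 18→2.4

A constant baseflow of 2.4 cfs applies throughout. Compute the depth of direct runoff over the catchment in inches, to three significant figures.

Direct runoff: 0.0, 2.4, 10.1, 7.7, 5.8, 4.4, 0.0 cfs; ΣQ_DR = 30.40 cfs.
V = ΣQ_DR · Δt = 30.40 × 10800 s = 3.283 × 10^5 ft³.
Over A = 0.0552 mi², depth = V / A = 2.56 in.

d ≈ 2.56 in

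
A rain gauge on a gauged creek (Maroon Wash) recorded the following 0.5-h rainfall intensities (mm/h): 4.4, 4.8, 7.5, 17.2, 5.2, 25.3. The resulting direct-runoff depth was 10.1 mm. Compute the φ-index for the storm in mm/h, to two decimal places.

φ ≈ 11.15 mm/h

Only the 2 blocks with intensity above φ contribute runoff: 17.2, 25.3 mm/h.
Σ(I−φ)·Δt = d  ⇒  (17.2+25.3 − 2φ)·0.5 = 10.1
φ = (42.50 − 10.1/0.5) / 2 = 11.15 mm/h.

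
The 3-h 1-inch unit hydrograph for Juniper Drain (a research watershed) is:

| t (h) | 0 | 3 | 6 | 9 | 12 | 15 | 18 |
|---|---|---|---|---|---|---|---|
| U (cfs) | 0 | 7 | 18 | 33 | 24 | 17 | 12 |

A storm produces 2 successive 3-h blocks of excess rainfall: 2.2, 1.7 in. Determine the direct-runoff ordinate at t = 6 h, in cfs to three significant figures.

Q ≈ 51.5 cfs

By discrete convolution, Q_j = Σ (P_i / 1 in) · U_{j−i}.
At t = 6 h (j=2): Q = (2.2/1)·18 + (1.7/1)·7 = 51.5 cfs.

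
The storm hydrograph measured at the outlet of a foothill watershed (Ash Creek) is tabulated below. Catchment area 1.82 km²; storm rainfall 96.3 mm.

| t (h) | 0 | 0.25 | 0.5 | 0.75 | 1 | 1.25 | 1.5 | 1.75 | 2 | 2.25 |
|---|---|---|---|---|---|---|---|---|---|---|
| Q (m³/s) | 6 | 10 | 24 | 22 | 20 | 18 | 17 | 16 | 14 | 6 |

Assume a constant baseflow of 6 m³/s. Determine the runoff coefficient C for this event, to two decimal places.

ΣQ_DR = 93.00 m³/s; V = ΣQ_DR·Δt = 83700 m³.
Runoff depth d = V / A = 45.99 mm.
C = d / P = 45.99 / 96.3 = 0.48.

C ≈ 0.48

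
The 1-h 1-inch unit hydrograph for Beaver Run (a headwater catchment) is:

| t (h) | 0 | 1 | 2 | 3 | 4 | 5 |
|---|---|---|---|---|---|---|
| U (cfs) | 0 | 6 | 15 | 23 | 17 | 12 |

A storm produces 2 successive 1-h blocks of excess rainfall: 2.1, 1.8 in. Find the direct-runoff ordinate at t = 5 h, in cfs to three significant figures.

By discrete convolution, Q_j = Σ (P_i / 1 in) · U_{j−i}.
At t = 5 h (j=5): Q = (2.1/1)·12 + (1.8/1)·17 = 55.8 cfs.

Q ≈ 55.8 cfs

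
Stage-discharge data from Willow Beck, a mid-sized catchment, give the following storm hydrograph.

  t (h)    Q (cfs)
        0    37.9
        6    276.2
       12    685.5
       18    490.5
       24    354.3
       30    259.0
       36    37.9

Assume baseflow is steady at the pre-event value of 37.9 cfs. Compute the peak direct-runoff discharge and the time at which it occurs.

Subtracting baseflow gives direct-runoff ordinates: 0.0, 238.3, 647.6, 452.6, 316.4, 221.1, 0.0 cfs.
The maximum is 647.6 cfs, occurring at the reading for t = 12 h.

Q_p = 647.6 cfs at t = 12 h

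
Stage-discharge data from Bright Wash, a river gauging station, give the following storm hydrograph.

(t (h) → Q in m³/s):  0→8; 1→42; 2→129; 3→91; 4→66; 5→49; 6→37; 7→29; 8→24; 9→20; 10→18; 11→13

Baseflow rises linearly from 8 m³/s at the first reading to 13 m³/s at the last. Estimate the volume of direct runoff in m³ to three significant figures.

Direct-runoff ordinates (Q − Q_b): 0.00, 33.55, 120.09, 81.64, 56.18, 38.73, 26.27, 17.82, 12.36, 7.91, 5.45, 0.00 m³/s.
ΣQ_DR = 400.0 m³/s.
With Δt = 1 h = 3600 s, V = ΣQ_DR · Δt = 400.0 × 3600 = 1.44 × 10^6 m³.

V ≈ 1.44 × 10^6 m³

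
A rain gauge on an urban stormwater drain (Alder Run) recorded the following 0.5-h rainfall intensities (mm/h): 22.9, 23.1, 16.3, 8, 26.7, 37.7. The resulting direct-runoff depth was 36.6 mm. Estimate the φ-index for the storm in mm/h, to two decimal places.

Only the 5 blocks with intensity above φ contribute runoff: 22.9, 23.1, 16.3, 26.7, 37.7 mm/h.
Σ(I−φ)·Δt = d  ⇒  (22.9+23.1+16.3+26.7+37.7 − 5φ)·0.5 = 36.6
φ = (126.7 − 36.6/0.5) / 5 = 10.70 mm/h.

φ ≈ 10.70 mm/h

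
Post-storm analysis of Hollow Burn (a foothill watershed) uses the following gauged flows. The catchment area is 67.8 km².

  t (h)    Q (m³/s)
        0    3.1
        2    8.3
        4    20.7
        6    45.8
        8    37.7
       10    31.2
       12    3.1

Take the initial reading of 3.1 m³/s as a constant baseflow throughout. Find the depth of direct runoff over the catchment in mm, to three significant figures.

d ≈ 13.6 mm

Direct runoff: 0.0, 5.2, 17.6, 42.7, 34.6, 28.1, 0.0 m³/s; ΣQ_DR = 128.2 m³/s.
V = ΣQ_DR · Δt = 128.2 × 7200 s = 9.230 × 10^5 m³.
Over A = 67.8 km², depth = V / A = 13.6 mm.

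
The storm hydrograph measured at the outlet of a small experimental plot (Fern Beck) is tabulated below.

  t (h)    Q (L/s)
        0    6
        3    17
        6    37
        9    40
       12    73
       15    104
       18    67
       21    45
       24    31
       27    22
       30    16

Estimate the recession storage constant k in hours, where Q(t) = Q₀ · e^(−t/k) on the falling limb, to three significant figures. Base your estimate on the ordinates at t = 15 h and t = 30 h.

k ≈ 8.01 h

On the falling limb, Q drops from 104 to 16 L/s between t = 15 h and t = 30 h (Δt = 15 h).
k = −Δt / ln(Q₂/Q₁) = −15 / ln(16/104) = 8.01 h.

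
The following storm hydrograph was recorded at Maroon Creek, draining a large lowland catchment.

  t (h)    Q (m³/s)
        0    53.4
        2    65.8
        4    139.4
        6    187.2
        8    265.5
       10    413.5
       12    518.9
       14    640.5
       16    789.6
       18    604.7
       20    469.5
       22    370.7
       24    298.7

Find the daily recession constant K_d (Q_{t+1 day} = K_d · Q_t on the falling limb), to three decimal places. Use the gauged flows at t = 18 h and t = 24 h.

Between t = 18 h and t = 24 h the flow falls from 604.7 to 298.7 m³/s over 3×2 h = 6 h.
Per-interval ratio K = (298.7/604.7)^(1/3) = 0.7905; K_d = K^(24/2) = 0.060.

K_d ≈ 0.060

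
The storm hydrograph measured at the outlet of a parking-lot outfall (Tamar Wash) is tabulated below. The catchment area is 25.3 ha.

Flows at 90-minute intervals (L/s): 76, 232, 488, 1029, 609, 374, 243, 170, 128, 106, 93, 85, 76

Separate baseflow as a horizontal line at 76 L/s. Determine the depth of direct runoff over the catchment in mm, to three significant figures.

d ≈ 58.1 mm

Direct runoff: 0.0, 156.0, 412.0, 953.0, 533.0, 298.0, 167.0, 94.0, 52.0, 30.0, 17.0, 9.0, 0.0 L/s; ΣQ_DR = 2721 L/s.
V = ΣQ_DR · Δt = 2721 × 5400 s = 1.469 × 10^7 L.
Over A = 25.3 ha, depth = V / A = 58.1 mm.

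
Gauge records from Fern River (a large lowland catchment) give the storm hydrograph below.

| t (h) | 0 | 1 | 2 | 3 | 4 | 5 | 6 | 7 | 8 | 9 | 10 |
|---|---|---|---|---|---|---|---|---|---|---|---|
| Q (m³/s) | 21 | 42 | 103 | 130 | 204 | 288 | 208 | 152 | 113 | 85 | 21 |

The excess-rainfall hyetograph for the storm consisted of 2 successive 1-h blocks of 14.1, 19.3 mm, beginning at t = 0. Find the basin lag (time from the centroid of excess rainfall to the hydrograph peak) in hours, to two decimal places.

t_L ≈ 3.92 h

Centroid of excess rainfall: t_c = Σ P_i·t̄_i / ΣP_i = 1.0778 h (block centres at 0.5, 1.5 h).
Hydrograph peak occurs at t = 5 h, so basin lag t_L = 5 − 1.0778 = 3.92 h.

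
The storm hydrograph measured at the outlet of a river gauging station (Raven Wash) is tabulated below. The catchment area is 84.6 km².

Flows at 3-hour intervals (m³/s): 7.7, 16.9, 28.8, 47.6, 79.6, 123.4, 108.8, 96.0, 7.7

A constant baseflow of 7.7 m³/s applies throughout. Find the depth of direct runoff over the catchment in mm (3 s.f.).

Direct runoff: 0.0, 9.2, 21.1, 39.9, 71.9, 115.7, 101.1, 88.3, 0.0 m³/s; ΣQ_DR = 447.2 m³/s.
V = ΣQ_DR · Δt = 447.2 × 10800 s = 4.830 × 10^6 m³.
Over A = 84.6 km², depth = V / A = 57.1 mm.

d ≈ 57.1 mm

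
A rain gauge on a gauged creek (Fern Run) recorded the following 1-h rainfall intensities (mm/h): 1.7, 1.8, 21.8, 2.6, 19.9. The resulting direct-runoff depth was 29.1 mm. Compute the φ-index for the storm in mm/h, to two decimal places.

Only the 2 blocks with intensity above φ contribute runoff: 21.8, 19.9 mm/h.
Σ(I−φ)·Δt = d  ⇒  (21.8+19.9 − 2φ)·1 = 29.1
φ = (41.70 − 29.1/1) / 2 = 6.30 mm/h.

φ ≈ 6.30 mm/h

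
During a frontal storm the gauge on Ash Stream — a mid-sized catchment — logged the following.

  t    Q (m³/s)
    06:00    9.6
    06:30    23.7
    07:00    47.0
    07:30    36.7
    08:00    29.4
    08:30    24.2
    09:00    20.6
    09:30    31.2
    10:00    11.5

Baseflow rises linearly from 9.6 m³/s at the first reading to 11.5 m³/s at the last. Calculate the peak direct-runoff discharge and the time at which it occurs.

Subtracting baseflow gives direct-runoff ordinates: 0.00, 13.86, 36.92, 26.39, 18.85, 13.41, 9.57, 19.94, 0.00 m³/s.
The maximum is 36.92 m³/s, occurring at the reading for t = 07:00.

Q_p = 36.92 m³/s at t = 07:00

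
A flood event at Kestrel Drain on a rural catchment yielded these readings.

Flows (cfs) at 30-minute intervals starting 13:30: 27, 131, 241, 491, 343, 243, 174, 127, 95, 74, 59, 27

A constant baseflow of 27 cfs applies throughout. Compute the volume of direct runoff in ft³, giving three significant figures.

Direct-runoff ordinates (Q − Q_b): 0.0, 104.0, 214.0, 464.0, 316.0, 216.0, 147.0, 100.0, 68.0, 47.0, 32.0, 0.0 cfs.
ΣQ_DR = 1708 cfs.
With Δt = 0.5 h = 1800 s, V = ΣQ_DR · Δt = 1708 × 1800 = 3.07 × 10^6 ft³.

V ≈ 3.07 × 10^6 ft³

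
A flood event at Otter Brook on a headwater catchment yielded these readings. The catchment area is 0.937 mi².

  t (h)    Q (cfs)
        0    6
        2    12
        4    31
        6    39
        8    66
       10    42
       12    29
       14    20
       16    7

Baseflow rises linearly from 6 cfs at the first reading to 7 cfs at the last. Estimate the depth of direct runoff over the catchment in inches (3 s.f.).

Direct runoff: 0.00, 5.88, 24.75, 32.62, 59.50, 35.38, 22.25, 13.12, 0.00 cfs; ΣQ_DR = 193.5 cfs.
V = ΣQ_DR · Δt = 193.5 × 7200 s = 1.393 × 10^6 ft³.
Over A = 0.937 mi², depth = V / A = 0.640 in.

d ≈ 0.640 in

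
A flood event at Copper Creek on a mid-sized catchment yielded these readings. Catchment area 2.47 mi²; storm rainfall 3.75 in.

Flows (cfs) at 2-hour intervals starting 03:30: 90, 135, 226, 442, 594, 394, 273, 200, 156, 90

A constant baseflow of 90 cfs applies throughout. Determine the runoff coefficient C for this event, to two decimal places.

ΣQ_DR = 1700 cfs; V = ΣQ_DR·Δt = 1.224 × 10^7 ft³.
Runoff depth d = V / A = 2.133 in.
C = d / P = 2.133 / 3.75 = 0.57.

C ≈ 0.57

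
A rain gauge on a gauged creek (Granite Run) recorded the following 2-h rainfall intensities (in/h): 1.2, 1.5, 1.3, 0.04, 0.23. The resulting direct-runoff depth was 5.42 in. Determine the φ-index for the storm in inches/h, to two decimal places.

φ ≈ 0.43 in/h

Only the 3 blocks with intensity above φ contribute runoff: 1.2, 1.5, 1.3 in/h.
Σ(I−φ)·Δt = d  ⇒  (1.2+1.5+1.3 − 3φ)·2 = 5.42
φ = (4.000 − 5.42/2) / 3 = 0.43 in/h.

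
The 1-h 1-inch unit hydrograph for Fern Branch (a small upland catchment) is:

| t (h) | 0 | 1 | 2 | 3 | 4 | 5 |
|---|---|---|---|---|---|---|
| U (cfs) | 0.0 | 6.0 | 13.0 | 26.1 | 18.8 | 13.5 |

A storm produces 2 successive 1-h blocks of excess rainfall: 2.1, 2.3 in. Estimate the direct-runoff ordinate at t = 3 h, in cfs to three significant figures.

By discrete convolution, Q_j = Σ (P_i / 1 in) · U_{j−i}.
At t = 3 h (j=3): Q = (2.1/1)·26.1 + (2.3/1)·13.0 = 84.7 cfs.

Q ≈ 84.7 cfs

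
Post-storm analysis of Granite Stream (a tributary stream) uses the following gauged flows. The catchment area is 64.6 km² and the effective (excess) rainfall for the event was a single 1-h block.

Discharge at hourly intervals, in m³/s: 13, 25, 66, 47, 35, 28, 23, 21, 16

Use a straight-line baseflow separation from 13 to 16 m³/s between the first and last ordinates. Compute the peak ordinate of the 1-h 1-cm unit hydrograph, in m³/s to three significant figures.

Direct runoff: 0.00, 11.62, 52.25, 32.88, 20.50, 13.12, 7.75, 5.38, 0.00 m³/s; ΣQ_DR = 143.5 m³/s, peak = 52.25 m³/s.
Runoff depth d = ΣQ_DR·Δt / A = 143.5 × 3600 / (64.6 km²) = 7.997 mm.
The 1-cm UH is the DRH scaled by (10 mm)/d, so U_p = 52.25 × 10/7.997 = 65.3 m³/s.

U_p ≈ 65.3 m³/s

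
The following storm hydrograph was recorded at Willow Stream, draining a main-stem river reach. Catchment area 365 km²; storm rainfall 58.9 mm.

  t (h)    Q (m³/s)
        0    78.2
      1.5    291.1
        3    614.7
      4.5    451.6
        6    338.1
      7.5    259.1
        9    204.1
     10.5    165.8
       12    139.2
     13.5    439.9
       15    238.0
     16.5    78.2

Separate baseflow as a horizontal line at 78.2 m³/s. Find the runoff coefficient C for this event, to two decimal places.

ΣQ_DR = 2360 m³/s; V = ΣQ_DR·Δt = 1.274 × 10^7 m³.
Runoff depth d = V / A = 34.91 mm.
C = d / P = 34.91 / 58.9 = 0.59.

C ≈ 0.59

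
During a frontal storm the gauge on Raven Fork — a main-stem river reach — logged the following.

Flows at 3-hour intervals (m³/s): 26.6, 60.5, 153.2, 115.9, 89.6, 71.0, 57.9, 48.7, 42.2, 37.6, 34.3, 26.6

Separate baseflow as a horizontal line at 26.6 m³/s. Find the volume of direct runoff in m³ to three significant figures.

V ≈ 4.80 × 10^6 m³

Direct-runoff ordinates (Q − Q_b): 0.0, 33.9, 126.6, 89.3, 63.0, 44.4, 31.3, 22.1, 15.6, 11.0, 7.7, 0.0 m³/s.
ΣQ_DR = 444.9 m³/s.
With Δt = 3 h = 10800 s, V = ΣQ_DR · Δt = 444.9 × 10800 = 4.80 × 10^6 m³.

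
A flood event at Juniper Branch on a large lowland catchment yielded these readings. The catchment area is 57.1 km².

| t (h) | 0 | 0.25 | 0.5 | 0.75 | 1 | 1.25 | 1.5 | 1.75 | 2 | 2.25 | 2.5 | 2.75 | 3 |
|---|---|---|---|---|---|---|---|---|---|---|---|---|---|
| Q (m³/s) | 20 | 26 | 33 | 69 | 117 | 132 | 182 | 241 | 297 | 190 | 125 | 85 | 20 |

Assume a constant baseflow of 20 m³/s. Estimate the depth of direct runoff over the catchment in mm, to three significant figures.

Direct runoff: 0.0, 6.0, 13.0, 49.0, 97.0, 112.0, 162.0, 221.0, 277.0, 170.0, 105.0, 65.0, 0.0 m³/s; ΣQ_DR = 1277 m³/s.
V = ΣQ_DR · Δt = 1277 × 900 s = 1.149 × 10^6 m³.
Over A = 57.1 km², depth = V / A = 20.1 mm.

d ≈ 20.1 mm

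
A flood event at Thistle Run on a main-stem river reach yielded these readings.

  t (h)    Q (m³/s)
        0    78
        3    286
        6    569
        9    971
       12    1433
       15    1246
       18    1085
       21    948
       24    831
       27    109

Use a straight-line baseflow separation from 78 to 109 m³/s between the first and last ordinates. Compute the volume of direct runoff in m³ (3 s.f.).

V ≈ 7.15 × 10^7 m³

Direct-runoff ordinates (Q − Q_b): 0.00, 204.56, 484.11, 882.67, 1341.22, 1150.78, 986.33, 845.89, 725.44, 0.00 m³/s.
ΣQ_DR = 6621 m³/s.
With Δt = 3 h = 10800 s, V = ΣQ_DR · Δt = 6621 × 10800 = 7.15 × 10^7 m³.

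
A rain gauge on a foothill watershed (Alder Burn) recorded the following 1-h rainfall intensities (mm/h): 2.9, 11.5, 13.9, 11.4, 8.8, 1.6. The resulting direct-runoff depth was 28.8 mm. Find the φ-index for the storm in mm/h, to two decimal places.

Only the 4 blocks with intensity above φ contribute runoff: 11.5, 13.9, 11.4, 8.8 mm/h.
Σ(I−φ)·Δt = d  ⇒  (11.5+13.9+11.4+8.8 − 4φ)·1 = 28.8
φ = (45.60 − 28.8/1) / 4 = 4.20 mm/h.

φ ≈ 4.20 mm/h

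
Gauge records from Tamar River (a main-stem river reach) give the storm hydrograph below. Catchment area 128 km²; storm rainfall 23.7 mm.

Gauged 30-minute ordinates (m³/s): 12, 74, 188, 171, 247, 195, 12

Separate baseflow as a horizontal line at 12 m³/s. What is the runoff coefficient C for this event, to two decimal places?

ΣQ_DR = 815.0 m³/s; V = ΣQ_DR·Δt = 1.467 × 10^6 m³.
Runoff depth d = V / A = 11.46 mm.
C = d / P = 11.46 / 23.7 = 0.48.

C ≈ 0.48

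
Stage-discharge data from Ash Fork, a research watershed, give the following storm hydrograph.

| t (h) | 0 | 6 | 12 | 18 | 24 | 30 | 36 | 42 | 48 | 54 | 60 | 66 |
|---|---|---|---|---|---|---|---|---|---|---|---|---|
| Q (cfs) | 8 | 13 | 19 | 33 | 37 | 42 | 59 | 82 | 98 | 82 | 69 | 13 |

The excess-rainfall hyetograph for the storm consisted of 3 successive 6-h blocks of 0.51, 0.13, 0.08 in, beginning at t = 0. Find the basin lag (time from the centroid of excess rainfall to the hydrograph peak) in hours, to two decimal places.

Centroid of excess rainfall: t_c = Σ P_i·t̄_i / ΣP_i = 5.4167 h (block centres at 3, 9, 15 h).
Hydrograph peak occurs at t = 48 h, so basin lag t_L = 48 − 5.4167 = 42.58 h.

t_L ≈ 42.58 h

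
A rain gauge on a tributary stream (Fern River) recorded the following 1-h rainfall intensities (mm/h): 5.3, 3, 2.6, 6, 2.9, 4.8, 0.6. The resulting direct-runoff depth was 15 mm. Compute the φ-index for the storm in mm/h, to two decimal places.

φ ≈ 1.60 mm/h

Only the 6 blocks with intensity above φ contribute runoff: 5.3, 3, 2.6, 6, 2.9, 4.8 mm/h.
Σ(I−φ)·Δt = d  ⇒  (5.3+3+2.6+6+2.9+4.8 − 6φ)·1 = 15
φ = (24.60 − 15/1) / 6 = 1.60 mm/h.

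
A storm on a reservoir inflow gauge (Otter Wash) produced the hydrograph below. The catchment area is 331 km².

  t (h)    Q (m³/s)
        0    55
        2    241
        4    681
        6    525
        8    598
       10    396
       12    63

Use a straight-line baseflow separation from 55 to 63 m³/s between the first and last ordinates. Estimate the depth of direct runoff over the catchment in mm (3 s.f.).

d ≈ 46.7 mm

Direct runoff: 0.00, 184.67, 623.33, 466.00, 537.67, 334.33, 0.00 m³/s; ΣQ_DR = 2146 m³/s.
V = ΣQ_DR · Δt = 2146 × 7200 s = 1.545 × 10^7 m³.
Over A = 331 km², depth = V / A = 46.7 mm.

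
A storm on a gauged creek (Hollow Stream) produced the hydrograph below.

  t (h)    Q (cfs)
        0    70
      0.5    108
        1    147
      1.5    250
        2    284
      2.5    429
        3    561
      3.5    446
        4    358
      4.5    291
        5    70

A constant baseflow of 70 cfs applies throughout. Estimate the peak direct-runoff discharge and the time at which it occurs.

Subtracting baseflow gives direct-runoff ordinates: 0.0, 38.0, 77.0, 180.0, 214.0, 359.0, 491.0, 376.0, 288.0, 221.0, 0.0 cfs.
The maximum is 491.0 cfs, occurring at the reading for t = 3 h.

Q_p = 491.0 cfs at t = 3 h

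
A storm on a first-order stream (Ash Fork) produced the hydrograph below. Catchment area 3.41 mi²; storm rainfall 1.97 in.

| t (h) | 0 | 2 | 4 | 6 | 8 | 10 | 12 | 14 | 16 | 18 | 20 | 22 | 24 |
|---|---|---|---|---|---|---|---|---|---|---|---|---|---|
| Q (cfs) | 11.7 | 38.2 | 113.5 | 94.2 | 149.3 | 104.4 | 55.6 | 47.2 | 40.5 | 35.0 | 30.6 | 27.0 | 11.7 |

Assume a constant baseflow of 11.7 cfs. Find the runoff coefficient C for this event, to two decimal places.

ΣQ_DR = 606.8 cfs; V = ΣQ_DR·Δt = 4.369 × 10^6 ft³.
Runoff depth d = V / A = 0.5515 in.
C = d / P = 0.5515 / 1.97 = 0.28.

C ≈ 0.28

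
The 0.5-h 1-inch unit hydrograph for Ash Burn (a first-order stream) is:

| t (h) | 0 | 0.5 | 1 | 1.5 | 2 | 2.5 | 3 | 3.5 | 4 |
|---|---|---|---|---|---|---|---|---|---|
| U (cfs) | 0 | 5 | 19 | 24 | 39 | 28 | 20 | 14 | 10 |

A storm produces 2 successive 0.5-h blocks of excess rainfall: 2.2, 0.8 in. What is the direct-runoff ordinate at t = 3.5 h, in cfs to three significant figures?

Q ≈ 46.8 cfs

By discrete convolution, Q_j = Σ (P_i / 1 in) · U_{j−i}.
At t = 3.5 h (j=7): Q = (2.2/1)·14 + (0.8/1)·20 = 46.8 cfs.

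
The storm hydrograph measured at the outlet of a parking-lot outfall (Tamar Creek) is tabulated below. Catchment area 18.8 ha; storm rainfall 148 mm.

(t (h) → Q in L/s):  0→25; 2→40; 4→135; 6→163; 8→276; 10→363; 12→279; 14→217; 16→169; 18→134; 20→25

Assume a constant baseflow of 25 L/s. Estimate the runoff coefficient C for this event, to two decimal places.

C ≈ 0.40

ΣQ_DR = 1551 L/s; V = ΣQ_DR·Δt = 1.117 × 10^7 L.
Runoff depth d = V / A = 59.40 mm.
C = d / P = 59.40 / 148 = 0.40.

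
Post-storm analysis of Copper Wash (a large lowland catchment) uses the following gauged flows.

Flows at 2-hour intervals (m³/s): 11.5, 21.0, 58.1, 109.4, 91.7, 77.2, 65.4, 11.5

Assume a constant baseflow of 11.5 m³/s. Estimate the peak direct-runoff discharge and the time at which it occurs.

Subtracting baseflow gives direct-runoff ordinates: 0.0, 9.5, 46.6, 97.9, 80.2, 65.7, 53.9, 0.0 m³/s.
The maximum is 97.9 m³/s, occurring at the reading for t = 6 h.

Q_p = 97.9 m³/s at t = 6 h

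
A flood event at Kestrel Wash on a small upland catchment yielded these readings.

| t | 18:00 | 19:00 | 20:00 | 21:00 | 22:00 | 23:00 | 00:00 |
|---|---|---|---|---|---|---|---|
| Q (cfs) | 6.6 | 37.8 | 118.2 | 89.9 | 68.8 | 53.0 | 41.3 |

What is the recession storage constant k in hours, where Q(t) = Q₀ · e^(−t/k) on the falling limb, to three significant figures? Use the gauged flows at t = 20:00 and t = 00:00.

On the falling limb, Q drops from 118.2 to 41.3 cfs between t = 20:00 and t = 00:00 (Δt = 4 h).
k = −Δt / ln(Q₂/Q₁) = −4 / ln(41.3/118.2) = 3.80 h.

k ≈ 3.80 h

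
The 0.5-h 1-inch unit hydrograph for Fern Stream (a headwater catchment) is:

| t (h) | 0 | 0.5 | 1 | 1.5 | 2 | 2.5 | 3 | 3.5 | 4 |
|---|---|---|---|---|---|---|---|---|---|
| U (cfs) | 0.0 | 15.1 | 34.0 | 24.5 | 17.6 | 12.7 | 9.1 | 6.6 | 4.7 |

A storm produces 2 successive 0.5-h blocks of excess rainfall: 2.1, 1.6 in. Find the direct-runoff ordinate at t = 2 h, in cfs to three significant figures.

By discrete convolution, Q_j = Σ (P_i / 1 in) · U_{j−i}.
At t = 2 h (j=4): Q = (2.1/1)·17.6 + (1.6/1)·24.5 = 76.2 cfs.

Q ≈ 76.2 cfs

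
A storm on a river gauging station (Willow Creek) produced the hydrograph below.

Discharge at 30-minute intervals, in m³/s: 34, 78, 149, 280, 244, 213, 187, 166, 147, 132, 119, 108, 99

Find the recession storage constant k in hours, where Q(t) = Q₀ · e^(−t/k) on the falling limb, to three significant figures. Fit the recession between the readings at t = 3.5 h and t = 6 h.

k ≈ 4.84 h

On the falling limb, Q drops from 166 to 99 m³/s between t = 3.5 h and t = 6 h (Δt = 2.5 h).
k = −Δt / ln(Q₂/Q₁) = −2.5 / ln(99/166) = 4.84 h.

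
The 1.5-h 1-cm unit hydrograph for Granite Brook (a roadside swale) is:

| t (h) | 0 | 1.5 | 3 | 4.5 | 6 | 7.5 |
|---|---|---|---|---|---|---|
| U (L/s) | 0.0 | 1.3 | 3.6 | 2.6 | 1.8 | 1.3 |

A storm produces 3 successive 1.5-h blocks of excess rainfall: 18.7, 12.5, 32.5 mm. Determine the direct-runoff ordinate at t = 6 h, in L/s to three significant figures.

Q ≈ 18.3 L/s

By discrete convolution, Q_j = Σ (P_i / 10 mm) · U_{j−i}.
At t = 6 h (j=4): Q = (18.7/10)·1.8 + (12.5/10)·2.6 + (32.5/10)·3.6 = 18.3 L/s.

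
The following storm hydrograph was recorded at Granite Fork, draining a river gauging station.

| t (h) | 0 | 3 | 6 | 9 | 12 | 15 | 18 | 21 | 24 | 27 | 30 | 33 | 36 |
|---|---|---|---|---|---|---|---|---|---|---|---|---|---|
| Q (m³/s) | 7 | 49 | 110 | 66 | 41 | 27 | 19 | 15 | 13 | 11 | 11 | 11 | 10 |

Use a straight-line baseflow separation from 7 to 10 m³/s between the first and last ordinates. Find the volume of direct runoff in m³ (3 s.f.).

V ≈ 3.02 × 10^6 m³

Direct-runoff ordinates (Q − Q_b): 0.00, 41.75, 102.50, 58.25, 33.00, 18.75, 10.50, 6.25, 4.00, 1.75, 1.50, 1.25, 0.00 m³/s.
ΣQ_DR = 279.5 m³/s.
With Δt = 3 h = 10800 s, V = ΣQ_DR · Δt = 279.5 × 10800 = 3.02 × 10^6 m³.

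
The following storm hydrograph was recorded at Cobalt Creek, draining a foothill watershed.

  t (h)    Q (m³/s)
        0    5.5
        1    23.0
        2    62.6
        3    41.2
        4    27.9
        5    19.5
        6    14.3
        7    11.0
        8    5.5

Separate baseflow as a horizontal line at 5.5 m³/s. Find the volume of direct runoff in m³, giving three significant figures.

Direct-runoff ordinates (Q − Q_b): 0.0, 17.5, 57.1, 35.7, 22.4, 14.0, 8.8, 5.5, 0.0 m³/s.
ΣQ_DR = 161.0 m³/s.
With Δt = 1 h = 3600 s, V = ΣQ_DR · Δt = 161.0 × 3600 = 5.80 × 10^5 m³.

V ≈ 5.80 × 10^5 m³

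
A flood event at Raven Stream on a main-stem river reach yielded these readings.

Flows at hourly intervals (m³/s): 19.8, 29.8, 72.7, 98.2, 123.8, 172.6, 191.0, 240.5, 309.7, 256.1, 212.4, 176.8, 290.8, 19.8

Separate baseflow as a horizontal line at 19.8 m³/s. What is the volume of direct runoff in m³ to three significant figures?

V ≈ 6.97 × 10^6 m³

Direct-runoff ordinates (Q − Q_b): 0.0, 10.0, 52.9, 78.4, 104.0, 152.8, 171.2, 220.7, 289.9, 236.3, 192.6, 157.0, 271.0, 0.0 m³/s.
ΣQ_DR = 1937 m³/s.
With Δt = 1 h = 3600 s, V = ΣQ_DR · Δt = 1937 × 3600 = 6.97 × 10^6 m³.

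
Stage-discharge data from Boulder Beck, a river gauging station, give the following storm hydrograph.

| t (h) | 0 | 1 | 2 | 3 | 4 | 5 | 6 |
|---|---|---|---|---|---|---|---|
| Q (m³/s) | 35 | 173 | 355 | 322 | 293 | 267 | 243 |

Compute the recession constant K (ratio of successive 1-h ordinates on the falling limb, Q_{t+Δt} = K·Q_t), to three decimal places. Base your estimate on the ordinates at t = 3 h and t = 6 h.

Using the recession-limb readings at t = 3 h and t = 6 h: Q falls from 322 to 243 m³/s over 3 intervals.
K = (Q₂/Q₁)^(1/3) = (243/322)^(1/3) = 0.910.

K ≈ 0.910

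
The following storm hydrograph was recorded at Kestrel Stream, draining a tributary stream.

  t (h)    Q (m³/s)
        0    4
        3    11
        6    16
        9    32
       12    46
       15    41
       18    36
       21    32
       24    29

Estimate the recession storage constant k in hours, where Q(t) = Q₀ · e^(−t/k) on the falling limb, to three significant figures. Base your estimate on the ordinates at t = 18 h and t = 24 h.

On the falling limb, Q drops from 36 to 29 m³/s between t = 18 h and t = 24 h (Δt = 6 h).
k = −Δt / ln(Q₂/Q₁) = −6 / ln(29/36) = 27.7 h.

k ≈ 27.7 h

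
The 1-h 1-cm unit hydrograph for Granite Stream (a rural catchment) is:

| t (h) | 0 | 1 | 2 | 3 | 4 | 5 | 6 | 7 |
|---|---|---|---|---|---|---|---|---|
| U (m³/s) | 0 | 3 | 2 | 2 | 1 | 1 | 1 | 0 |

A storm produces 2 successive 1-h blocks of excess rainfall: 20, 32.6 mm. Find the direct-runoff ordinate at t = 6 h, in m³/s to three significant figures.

Q ≈ 5.26 m³/s

By discrete convolution, Q_j = Σ (P_i / 10 mm) · U_{j−i}.
At t = 6 h (j=6): Q = (20/10)·1 + (32.6/10)·1 = 5.26 m³/s.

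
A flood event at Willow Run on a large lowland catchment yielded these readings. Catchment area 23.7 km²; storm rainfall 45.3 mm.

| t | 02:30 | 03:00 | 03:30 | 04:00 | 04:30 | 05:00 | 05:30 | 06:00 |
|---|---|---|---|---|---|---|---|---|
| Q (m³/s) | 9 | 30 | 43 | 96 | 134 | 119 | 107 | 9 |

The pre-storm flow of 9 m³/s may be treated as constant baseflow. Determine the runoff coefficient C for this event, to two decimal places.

ΣQ_DR = 475.0 m³/s; V = ΣQ_DR·Δt = 8.550 × 10^5 m³.
Runoff depth d = V / A = 36.08 mm.
C = d / P = 36.08 / 45.3 = 0.80.

C ≈ 0.80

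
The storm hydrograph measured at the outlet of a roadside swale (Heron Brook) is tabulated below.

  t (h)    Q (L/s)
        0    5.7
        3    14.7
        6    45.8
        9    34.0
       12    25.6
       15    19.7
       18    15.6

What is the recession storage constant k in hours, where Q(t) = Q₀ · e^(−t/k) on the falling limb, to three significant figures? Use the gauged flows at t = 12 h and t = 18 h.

k ≈ 12.1 h

On the falling limb, Q drops from 25.6 to 15.6 L/s between t = 12 h and t = 18 h (Δt = 6 h).
k = −Δt / ln(Q₂/Q₁) = −6 / ln(15.6/25.6) = 12.1 h.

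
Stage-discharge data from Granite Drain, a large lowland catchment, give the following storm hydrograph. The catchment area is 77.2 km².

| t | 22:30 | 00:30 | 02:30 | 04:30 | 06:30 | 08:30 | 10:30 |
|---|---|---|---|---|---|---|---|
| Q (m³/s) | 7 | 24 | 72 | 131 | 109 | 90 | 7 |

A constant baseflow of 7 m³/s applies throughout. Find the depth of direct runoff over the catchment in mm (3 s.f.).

Direct runoff: 0.0, 17.0, 65.0, 124.0, 102.0, 83.0, 0.0 m³/s; ΣQ_DR = 391.0 m³/s.
V = ΣQ_DR · Δt = 391.0 × 7200 s = 2.815 × 10^6 m³.
Over A = 77.2 km², depth = V / A = 36.5 mm.

d ≈ 36.5 mm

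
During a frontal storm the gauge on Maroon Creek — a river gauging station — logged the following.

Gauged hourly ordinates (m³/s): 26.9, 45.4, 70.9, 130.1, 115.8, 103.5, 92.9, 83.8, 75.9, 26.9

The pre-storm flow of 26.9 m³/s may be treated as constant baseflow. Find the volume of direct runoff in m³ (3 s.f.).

Direct-runoff ordinates (Q − Q_b): 0.0, 18.5, 44.0, 103.2, 88.9, 76.6, 66.0, 56.9, 49.0, 0.0 m³/s.
ΣQ_DR = 503.1 m³/s.
With Δt = 1 h = 3600 s, V = ΣQ_DR · Δt = 503.1 × 3600 = 1.81 × 10^6 m³.

V ≈ 1.81 × 10^6 m³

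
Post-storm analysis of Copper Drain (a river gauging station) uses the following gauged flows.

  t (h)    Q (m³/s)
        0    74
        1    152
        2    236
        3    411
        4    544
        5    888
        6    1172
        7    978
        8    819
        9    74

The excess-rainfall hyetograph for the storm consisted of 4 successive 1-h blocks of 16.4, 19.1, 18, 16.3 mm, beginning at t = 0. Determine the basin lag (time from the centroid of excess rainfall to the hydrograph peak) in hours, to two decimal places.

t_L ≈ 4.01 h

Centroid of excess rainfall: t_c = Σ P_i·t̄_i / ΣP_i = 1.9900 h (block centres at 0.5, 1.5, 2.5, 3.5 h).
Hydrograph peak occurs at t = 6 h, so basin lag t_L = 6 − 1.9900 = 4.01 h.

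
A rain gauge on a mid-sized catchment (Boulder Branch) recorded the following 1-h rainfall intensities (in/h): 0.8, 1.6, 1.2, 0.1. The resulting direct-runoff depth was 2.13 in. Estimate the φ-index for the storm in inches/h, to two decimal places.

φ ≈ 0.49 in/h

Only the 3 blocks with intensity above φ contribute runoff: 0.8, 1.6, 1.2 in/h.
Σ(I−φ)·Δt = d  ⇒  (0.8+1.6+1.2 − 3φ)·1 = 2.13
φ = (3.600 − 2.13/1) / 3 = 0.49 in/h.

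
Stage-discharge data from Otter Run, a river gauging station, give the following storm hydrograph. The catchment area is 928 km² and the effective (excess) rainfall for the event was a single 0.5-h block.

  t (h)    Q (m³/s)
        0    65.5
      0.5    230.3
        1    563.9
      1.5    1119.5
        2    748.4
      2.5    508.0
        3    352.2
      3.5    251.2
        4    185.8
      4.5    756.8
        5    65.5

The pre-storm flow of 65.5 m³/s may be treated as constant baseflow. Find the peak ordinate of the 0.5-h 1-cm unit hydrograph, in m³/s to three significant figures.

U_p ≈ 1320 m³/s

Direct runoff: 0.0, 164.8, 498.4, 1054.0, 682.9, 442.5, 286.7, 185.7, 120.3, 691.3, 0.0 m³/s; ΣQ_DR = 4127 m³/s, peak = 1054.0 m³/s.
Runoff depth d = ΣQ_DR·Δt / A = 4127 × 1800 / (928 km²) = 8.004 mm.
The 1-cm UH is the DRH scaled by (10 mm)/d, so U_p = 1054.0 × 10/8.004 = 1320 m³/s.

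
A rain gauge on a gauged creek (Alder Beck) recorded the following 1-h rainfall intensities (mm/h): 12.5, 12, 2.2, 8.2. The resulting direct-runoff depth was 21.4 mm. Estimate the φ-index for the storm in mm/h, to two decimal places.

Only the 3 blocks with intensity above φ contribute runoff: 12.5, 12, 8.2 mm/h.
Σ(I−φ)·Δt = d  ⇒  (12.5+12+8.2 − 3φ)·1 = 21.4
φ = (32.70 − 21.4/1) / 3 = 3.77 mm/h.

φ ≈ 3.77 mm/h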